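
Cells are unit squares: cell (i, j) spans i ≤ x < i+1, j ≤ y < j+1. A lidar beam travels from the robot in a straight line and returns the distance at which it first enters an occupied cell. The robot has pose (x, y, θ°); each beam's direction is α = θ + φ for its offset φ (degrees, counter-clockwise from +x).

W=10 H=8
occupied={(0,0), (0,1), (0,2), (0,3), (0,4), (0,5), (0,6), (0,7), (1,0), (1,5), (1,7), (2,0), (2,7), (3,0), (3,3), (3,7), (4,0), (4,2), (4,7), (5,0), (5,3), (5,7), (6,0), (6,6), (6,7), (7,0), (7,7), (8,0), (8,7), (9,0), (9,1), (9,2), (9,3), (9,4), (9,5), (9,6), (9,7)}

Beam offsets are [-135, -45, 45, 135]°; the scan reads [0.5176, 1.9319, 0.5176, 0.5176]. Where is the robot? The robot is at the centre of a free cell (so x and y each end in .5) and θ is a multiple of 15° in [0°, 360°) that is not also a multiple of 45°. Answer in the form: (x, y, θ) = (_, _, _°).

The pose lattice has 43·16 = 688 candidates. Test each by forward raycasting.
  (5.5, 2.5, 300°): beam 2 = 1.5529 ≠ 1.9319 ✗
  (7.5, 4.5, 165°): beam 1 = 1.7321 ≠ 0.5176 ✗
  (3.5, 5.5, 60°): beam 1 = 1.5529 ≠ 0.5176 ✗
  (6.5, 4.5, 330°): beam 1 = 2.5882 ≠ 0.5176 ✗
  …
  (1.5, 6.5, 60°): r_1=0.5176, r_2=1.9319, r_3=0.5176, r_4=0.5176 — all match ✓
Unique over the lattice → pose = (1.5, 6.5, 60°).

(x, y, θ) = (1.5, 6.5, 60°)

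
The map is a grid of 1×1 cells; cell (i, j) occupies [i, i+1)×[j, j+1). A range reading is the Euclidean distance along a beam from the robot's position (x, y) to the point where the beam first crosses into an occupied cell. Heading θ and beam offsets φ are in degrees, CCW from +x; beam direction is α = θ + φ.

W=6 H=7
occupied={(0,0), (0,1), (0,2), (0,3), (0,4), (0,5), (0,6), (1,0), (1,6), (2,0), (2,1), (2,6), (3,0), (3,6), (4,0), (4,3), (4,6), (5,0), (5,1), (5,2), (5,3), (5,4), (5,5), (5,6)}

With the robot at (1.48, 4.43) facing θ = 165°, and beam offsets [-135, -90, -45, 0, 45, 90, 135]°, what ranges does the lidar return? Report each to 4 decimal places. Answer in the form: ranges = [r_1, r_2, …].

beam 1: φ=-135°, α=30°
  dir = (cos 30°, sin 30°) = (0.8660, 0.5000); from cell (1,4)
  next x-line at t=0.6004, next y-line at t=1.1400; Δt_x=1.1547, Δt_y=2.0000
    x: enter (2,4) at t=0.6004
    y: enter (2,5) at t=1.1400
    x: enter (3,5) at t=1.7551
    x: enter (4,5) at t=2.9098
    y: enter (4,6) at t=3.1400 ← occupied
  → r_1 = 3.1400
beam 2: φ=-90°, α=75°
  dir = (cos 75°, sin 75°) = (0.2588, 0.9659); from cell (1,4)
  next x-line at t=2.0091, next y-line at t=0.5901; Δt_x=3.8637, Δt_y=1.0353
    y: enter (1,5) at t=0.5901
    y: enter (1,6) at t=1.6254 ← occupied
  → r_2 = 1.6254
beam 3: φ=-45°, α=120°
  dir = (cos 120°, sin 120°) = (-0.5000, 0.8660); from cell (1,4)
  next x-line at t=0.9600, next y-line at t=0.6582; Δt_x=2.0000, Δt_y=1.1547
    y: enter (1,5) at t=0.6582
    x: enter (0,5) at t=0.9600 ← occupied
  → r_3 = 0.9600
beam 4: φ=0°, α=165°
  dir = (cos 165°, sin 165°) = (-0.9659, 0.2588); from cell (1,4)
  next x-line at t=0.4969, next y-line at t=2.2023; Δt_x=1.0353, Δt_y=3.8637
    x: enter (0,4) at t=0.4969 ← occupied
  → r_4 = 0.4969
beam 5: φ=45°, α=210°
  dir = (cos 210°, sin 210°) = (-0.8660, -0.5000); from cell (1,4)
  next x-line at t=0.5543, next y-line at t=0.8600; Δt_x=1.1547, Δt_y=2.0000
    x: enter (0,4) at t=0.5543 ← occupied
  → r_5 = 0.5543
beam 6: φ=90°, α=255°
  dir = (cos 255°, sin 255°) = (-0.2588, -0.9659); from cell (1,4)
  next x-line at t=1.8546, next y-line at t=0.4452; Δt_x=3.8637, Δt_y=1.0353
    y: enter (1,3) at t=0.4452
    y: enter (1,2) at t=1.4804
    x: enter (0,2) at t=1.8546 ← occupied
  → r_6 = 1.8546
beam 7: φ=135°, α=300°
  dir = (cos 300°, sin 300°) = (0.5000, -0.8660); from cell (1,4)
  next x-line at t=1.0400, next y-line at t=0.4965; Δt_x=2.0000, Δt_y=1.1547
    y: enter (1,3) at t=0.4965
    x: enter (2,3) at t=1.0400
    y: enter (2,2) at t=1.6512
    y: enter (2,1) at t=2.8059 ← occupied
  → r_7 = 2.8059

ranges = [3.1400, 1.6254, 0.9600, 0.4969, 0.5543, 1.8546, 2.8059]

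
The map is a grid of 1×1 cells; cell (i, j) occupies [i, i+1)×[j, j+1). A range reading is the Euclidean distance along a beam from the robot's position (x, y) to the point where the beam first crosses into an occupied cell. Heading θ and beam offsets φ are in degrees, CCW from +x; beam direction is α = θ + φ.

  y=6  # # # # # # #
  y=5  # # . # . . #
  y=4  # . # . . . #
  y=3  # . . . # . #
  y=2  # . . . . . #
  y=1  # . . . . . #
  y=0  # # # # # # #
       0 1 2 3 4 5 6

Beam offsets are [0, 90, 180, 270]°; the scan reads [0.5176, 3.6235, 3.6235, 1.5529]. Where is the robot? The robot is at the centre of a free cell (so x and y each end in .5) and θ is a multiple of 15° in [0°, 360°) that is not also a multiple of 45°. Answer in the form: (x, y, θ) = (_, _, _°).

(x, y, θ) = (2.5, 1.5, 285°)

Enumerate (i+0.5, j+0.5, θ) over the 21 free cells and 16 admissible headings. For each, cast all 4 beams and compare to the given ranges.
  (3.5, 1.5, 105°): beam 1 = 2.5882 ≠ 0.5176 ✗
  (5.5, 5.5, 195°): beam 1 = 1.5529 ≠ 0.5176 ✗
  (5.5, 4.5, 30°): beam 1 = 0.5774 ≠ 0.5176 ✗
  …
  (2.5, 1.5, 285°): r_1=0.5176, r_2=3.6235, r_3=3.6235, r_4=1.5529 — all match ✓
Unique over the lattice → pose = (2.5, 1.5, 285°).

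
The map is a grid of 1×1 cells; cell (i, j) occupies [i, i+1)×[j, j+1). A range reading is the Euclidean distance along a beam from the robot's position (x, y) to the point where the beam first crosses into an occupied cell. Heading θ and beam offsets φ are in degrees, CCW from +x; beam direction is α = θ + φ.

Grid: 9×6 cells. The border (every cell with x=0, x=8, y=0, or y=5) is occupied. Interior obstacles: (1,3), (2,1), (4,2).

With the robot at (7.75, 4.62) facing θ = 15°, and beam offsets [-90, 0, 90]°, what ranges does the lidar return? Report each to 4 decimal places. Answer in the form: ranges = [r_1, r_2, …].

beam 1: φ=-90°, α=285°
  d=(0.2588,-0.9659)  start (7,4)  tX=0.9659 tY=0.6419  stride 1/|dx|=3.8637 1/|dy|=1.0353
    cross y-line → (7,3), t=0.6419
    cross x-line → (8,3), t=0.9659 (wall)
  → r_1 = 0.9659
beam 2: φ=0°, α=15°
  d=(0.9659,0.2588)  start (7,4)  tX=0.2588 tY=1.4682  stride 1/|dx|=1.0353 1/|dy|=3.8637
    cross x-line → (8,4), t=0.2588 (wall)
  → r_2 = 0.2588
beam 3: φ=90°, α=105°
  d=(-0.2588,0.9659)  start (7,4)  tX=2.8978 tY=0.3934  stride 1/|dx|=3.8637 1/|dy|=1.0353
    cross y-line → (7,5), t=0.3934 (wall)
  → r_3 = 0.3934

ranges = [0.9659, 0.2588, 0.3934]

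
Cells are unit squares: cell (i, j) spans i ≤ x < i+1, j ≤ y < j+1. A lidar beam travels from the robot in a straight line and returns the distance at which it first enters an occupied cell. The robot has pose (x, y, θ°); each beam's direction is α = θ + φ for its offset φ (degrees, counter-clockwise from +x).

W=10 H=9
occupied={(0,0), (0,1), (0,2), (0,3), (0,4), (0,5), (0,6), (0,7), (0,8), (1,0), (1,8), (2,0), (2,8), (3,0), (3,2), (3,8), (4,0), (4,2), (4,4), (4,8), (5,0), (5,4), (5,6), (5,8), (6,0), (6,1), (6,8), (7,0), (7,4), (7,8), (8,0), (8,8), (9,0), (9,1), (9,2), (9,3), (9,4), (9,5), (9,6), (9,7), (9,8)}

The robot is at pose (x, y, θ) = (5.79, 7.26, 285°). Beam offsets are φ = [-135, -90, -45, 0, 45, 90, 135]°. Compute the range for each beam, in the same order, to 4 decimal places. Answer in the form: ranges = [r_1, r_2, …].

beam 1: φ=-135°, α=150°
  direction (-0.8660, 0.5000); cell (5,7); t to first gridline: x 0.9122, y 1.4800 (then +1.1547 / +2.0000)
    (4,7) via x @ 0.9122
    (4,8) via y @ 1.4800  # hit
  → r_1 = 1.4800
beam 2: φ=-90°, α=195°
  direction (-0.9659, -0.2588); cell (5,7); t to first gridline: x 0.8179, y 1.0046 (then +1.0353 / +3.8637)
    (4,7) via x @ 0.8179
    (4,6) via y @ 1.0046
    (3,6) via x @ 1.8531
    (2,6) via x @ 2.8884
    (1,6) via x @ 3.9237
    (1,5) via y @ 4.8683
    (0,5) via x @ 4.9590  # hit
  → r_2 = 4.9590
beam 3: φ=-45°, α=240°
  direction (-0.5000, -0.8660); cell (5,7); t to first gridline: x 1.5800, y 0.3002 (then +2.0000 / +1.1547)
    (5,6) via y @ 0.3002  # hit
  → r_3 = 0.3002
beam 4: φ=0°, α=285°
  direction (0.2588, -0.9659); cell (5,7); t to first gridline: x 0.8114, y 0.2692 (then +3.8637 / +1.0353)
    (5,6) via y @ 0.2692  # hit
  → r_4 = 0.2692
beam 5: φ=45°, α=330°
  direction (0.8660, -0.5000); cell (5,7); t to first gridline: x 0.2425, y 0.5200 (then +1.1547 / +2.0000)
    (6,7) via x @ 0.2425
    (6,6) via y @ 0.5200
    (7,6) via x @ 1.3972
    (7,5) via y @ 2.5200
    (8,5) via x @ 2.5519
    (9,5) via x @ 3.7066  # hit
  → r_5 = 3.7066
beam 6: φ=90°, α=15°
  direction (0.9659, 0.2588); cell (5,7); t to first gridline: x 0.2174, y 2.8591 (then +1.0353 / +3.8637)
    (6,7) via x @ 0.2174
    (7,7) via x @ 1.2527
    (8,7) via x @ 2.2880
    (8,8) via y @ 2.8591  # hit
  → r_6 = 2.8591
beam 7: φ=135°, α=60°
  direction (0.5000, 0.8660); cell (5,7); t to first gridline: x 0.4200, y 0.8545 (then +2.0000 / +1.1547)
    (6,7) via x @ 0.4200
    (6,8) via y @ 0.8545  # hit
  → r_7 = 0.8545

ranges = [1.4800, 4.9590, 0.3002, 0.2692, 3.7066, 2.8591, 0.8545]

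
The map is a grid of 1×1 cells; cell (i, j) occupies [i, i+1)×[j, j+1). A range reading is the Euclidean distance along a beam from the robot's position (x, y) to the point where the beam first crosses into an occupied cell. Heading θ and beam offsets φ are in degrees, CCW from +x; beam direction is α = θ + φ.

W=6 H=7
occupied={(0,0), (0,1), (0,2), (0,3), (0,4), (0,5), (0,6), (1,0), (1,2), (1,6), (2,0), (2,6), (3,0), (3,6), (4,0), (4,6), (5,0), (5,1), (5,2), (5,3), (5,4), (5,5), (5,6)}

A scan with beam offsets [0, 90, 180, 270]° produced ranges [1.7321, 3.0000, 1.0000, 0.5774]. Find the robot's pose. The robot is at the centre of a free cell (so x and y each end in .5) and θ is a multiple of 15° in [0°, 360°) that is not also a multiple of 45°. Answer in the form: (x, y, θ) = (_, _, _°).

(x, y, θ) = (4.5, 4.5, 120°)

Candidates: 19 free-cell centres × 16 headings = 304 poses. Raycast each; keep the one whose scan matches to 4 dp.
  (3.5, 3.5, 240°): beam 1 = 2.8868 ≠ 1.7321 ✗
  (4.5, 2.5, 120°): beam 1 = 4.0415 ≠ 1.7321 ✗
  (3.5, 4.5, 60°): beam 2 = 2.8868 ≠ 3.0000 ✗
  (3.5, 1.5, 210°): beam 1 = 1.0000 ≠ 1.7321 ✗
  (3.5, 1.5, 105°): beam 1 = 4.6587 ≠ 1.7321 ✗
  …
  (4.5, 4.5, 120°): r_1=1.7321, r_2=3.0000, r_3=1.0000, r_4=0.5774 — all match ✓
Only this pose fits every beam.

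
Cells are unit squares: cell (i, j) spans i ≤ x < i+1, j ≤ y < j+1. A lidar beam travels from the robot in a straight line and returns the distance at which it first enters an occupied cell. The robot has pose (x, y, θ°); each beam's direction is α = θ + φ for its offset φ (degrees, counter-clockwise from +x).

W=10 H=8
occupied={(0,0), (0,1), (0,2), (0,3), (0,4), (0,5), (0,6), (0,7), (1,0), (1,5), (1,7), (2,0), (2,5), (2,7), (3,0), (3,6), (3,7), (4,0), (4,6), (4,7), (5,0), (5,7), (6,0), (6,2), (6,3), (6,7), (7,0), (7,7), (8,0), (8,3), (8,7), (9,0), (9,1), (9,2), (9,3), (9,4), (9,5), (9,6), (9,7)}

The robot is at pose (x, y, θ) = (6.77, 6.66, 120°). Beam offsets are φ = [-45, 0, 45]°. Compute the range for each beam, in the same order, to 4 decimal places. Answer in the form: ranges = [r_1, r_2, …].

beam 1: φ=-45°, α=75°
  d=(0.2588,0.9659)  start (6,6)  tX=0.8887 tY=0.3520  stride 1/|dx|=3.8637 1/|dy|=1.0353
    cross y-line → (6,7), t=0.3520 (wall)
  → r_1 = 0.3520
beam 2: φ=0°, α=120°
  d=(-0.5000,0.8660)  start (6,6)  tX=1.5400 tY=0.3926  stride 1/|dx|=2.0000 1/|dy|=1.1547
    cross y-line → (6,7), t=0.3926 (wall)
  → r_2 = 0.3926
beam 3: φ=45°, α=165°
  d=(-0.9659,0.2588)  start (6,6)  tX=0.7972 tY=1.3137  stride 1/|dx|=1.0353 1/|dy|=3.8637
    cross x-line → (5,6), t=0.7972
    cross y-line → (5,7), t=1.3137 (wall)
  → r_3 = 1.3137

ranges = [0.3520, 0.3926, 1.3137]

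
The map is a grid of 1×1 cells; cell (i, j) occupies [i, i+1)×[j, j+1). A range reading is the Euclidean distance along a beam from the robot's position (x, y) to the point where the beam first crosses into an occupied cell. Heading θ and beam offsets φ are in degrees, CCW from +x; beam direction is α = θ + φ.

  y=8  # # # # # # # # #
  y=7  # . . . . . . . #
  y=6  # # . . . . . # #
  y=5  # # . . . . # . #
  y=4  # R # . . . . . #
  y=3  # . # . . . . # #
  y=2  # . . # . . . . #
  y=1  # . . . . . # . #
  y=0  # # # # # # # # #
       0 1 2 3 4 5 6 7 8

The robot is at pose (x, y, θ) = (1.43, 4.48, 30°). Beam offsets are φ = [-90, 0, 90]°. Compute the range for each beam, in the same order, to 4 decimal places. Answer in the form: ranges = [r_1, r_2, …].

beam 1: φ=-90°, α=300°
  d=(0.5000,-0.8660)  start (1,4)  tX=1.1400 tY=0.5543  stride 1/|dx|=2.0000 1/|dy|=1.1547
    cross y-line → (1,3), t=0.5543
    cross x-line → (2,3), t=1.1400 (wall)
  → r_1 = 1.1400
beam 2: φ=0°, α=30°
  d=(0.8660,0.5000)  start (1,4)  tX=0.6582 tY=1.0400  stride 1/|dx|=1.1547 1/|dy|=2.0000
    cross x-line → (2,4), t=0.6582 (wall)
  → r_2 = 0.6582
beam 3: φ=90°, α=120°
  d=(-0.5000,0.8660)  start (1,4)  tX=0.8600 tY=0.6004  stride 1/|dx|=2.0000 1/|dy|=1.1547
    cross y-line → (1,5), t=0.6004 (wall)
  → r_3 = 0.6004

ranges = [1.1400, 0.6582, 0.6004]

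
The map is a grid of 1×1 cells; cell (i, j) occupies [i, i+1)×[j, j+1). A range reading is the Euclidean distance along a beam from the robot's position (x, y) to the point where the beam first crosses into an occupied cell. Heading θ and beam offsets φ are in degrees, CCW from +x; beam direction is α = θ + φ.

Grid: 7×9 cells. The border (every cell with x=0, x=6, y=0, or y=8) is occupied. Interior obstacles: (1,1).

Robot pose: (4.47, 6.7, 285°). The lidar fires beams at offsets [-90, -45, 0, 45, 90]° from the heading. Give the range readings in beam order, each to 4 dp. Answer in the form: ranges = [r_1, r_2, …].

ranges = [3.5924, 5.4271, 5.9011, 1.7667, 1.5840]

beam 1: φ=-90°, α=195°
  cosα=-0.9659 sinα=-0.2588 | (4,6) | tMaxX 0.4866 tMaxY 2.7046 | tΔX 1.0353 tΔY 3.8637
    t=0.4866 [x] (3,6)
    t=1.5219 [x] (2,6)
    t=2.5571 [x] (1,6)
    t=2.7046 [y] (1,5)
    t=3.5924 [x] (0,5) — stop
  → r_1 = 3.5924
beam 2: φ=-45°, α=240°
  cosα=-0.5000 sinα=-0.8660 | (4,6) | tMaxX 0.9400 tMaxY 0.8083 | tΔX 2.0000 tΔY 1.1547
    t=0.8083 [y] (4,5)
    t=0.9400 [x] (3,5)
    t=1.9630 [y] (3,4)
    t=2.9400 [x] (2,4)
    t=3.1177 [y] (2,3)
    t=4.2724 [y] (2,2)
    t=4.9400 [x] (1,2)
    t=5.4271 [y] (1,1) — stop
  → r_2 = 5.4271
beam 3: φ=0°, α=285°
  cosα=0.2588 sinα=-0.9659 | (4,6) | tMaxX 2.0478 tMaxY 0.7247 | tΔX 3.8637 tΔY 1.0353
    t=0.7247 [y] (4,5)
    t=1.7600 [y] (4,4)
    t=2.0478 [x] (5,4)
    t=2.7952 [y] (5,3)
    t=3.8305 [y] (5,2)
    t=4.8658 [y] (5,1)
    t=5.9011 [y] (5,0) — stop
  → r_3 = 5.9011
beam 4: φ=45°, α=330°
  cosα=0.8660 sinα=-0.5000 | (4,6) | tMaxX 0.6120 tMaxY 1.4000 | tΔX 1.1547 tΔY 2.0000
    t=0.6120 [x] (5,6)
    t=1.4000 [y] (5,5)
    t=1.7667 [x] (6,5) — stop
  → r_4 = 1.7667
beam 5: φ=90°, α=15°
  cosα=0.9659 sinα=0.2588 | (4,6) | tMaxX 0.5487 tMaxY 1.1591 | tΔX 1.0353 tΔY 3.8637
    t=0.5487 [x] (5,6)
    t=1.1591 [y] (5,7)
    t=1.5840 [x] (6,7) — stop
  → r_5 = 1.5840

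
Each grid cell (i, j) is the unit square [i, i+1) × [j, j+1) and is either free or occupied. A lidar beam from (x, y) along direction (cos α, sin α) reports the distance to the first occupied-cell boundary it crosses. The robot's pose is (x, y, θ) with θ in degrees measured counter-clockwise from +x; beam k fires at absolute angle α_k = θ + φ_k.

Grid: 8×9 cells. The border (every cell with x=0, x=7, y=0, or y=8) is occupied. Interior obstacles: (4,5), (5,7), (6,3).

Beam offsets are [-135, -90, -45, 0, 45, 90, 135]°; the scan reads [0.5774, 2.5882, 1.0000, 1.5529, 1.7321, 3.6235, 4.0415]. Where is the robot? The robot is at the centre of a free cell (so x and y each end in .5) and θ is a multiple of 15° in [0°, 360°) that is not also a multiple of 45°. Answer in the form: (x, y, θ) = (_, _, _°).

(x, y, θ) = (4.5, 6.5, 75°)

The pose lattice has 39·16 = 624 candidates. Test each by forward raycasting.
  (5.5, 1.5, 105°): beam 1 = 1.0000 ≠ 0.5774 ✗
  (6.5, 7.5, 30°): beam 1 = 6.7293 ≠ 0.5774 ✗
  (2.5, 7.5, 330°): beam 1 = 1.5529 ≠ 0.5774 ✗
  …
  (4.5, 6.5, 75°): r_1=0.5774, r_2=2.5882, r_3=1.0000, r_4=1.5529, r_5=1.7321, r_6=3.6235, r_7=4.0415 — all match ✓
No second candidate reproduces the full scan.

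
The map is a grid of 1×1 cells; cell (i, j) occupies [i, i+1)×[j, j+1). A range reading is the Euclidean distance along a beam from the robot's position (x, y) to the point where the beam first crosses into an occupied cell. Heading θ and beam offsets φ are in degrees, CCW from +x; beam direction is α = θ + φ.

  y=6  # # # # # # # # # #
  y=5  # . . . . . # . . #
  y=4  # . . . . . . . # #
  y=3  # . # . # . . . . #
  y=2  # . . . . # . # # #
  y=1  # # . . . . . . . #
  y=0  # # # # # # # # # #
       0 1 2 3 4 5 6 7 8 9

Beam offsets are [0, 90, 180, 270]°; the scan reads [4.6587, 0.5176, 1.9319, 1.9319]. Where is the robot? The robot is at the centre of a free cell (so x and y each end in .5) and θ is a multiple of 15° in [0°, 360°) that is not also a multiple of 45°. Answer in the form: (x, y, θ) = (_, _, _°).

The pose lattice has 32·16 = 512 candidates. Test each by forward raycasting.
  (4.5, 4.5, 120°): beam 1 = 1.7321 ≠ 4.6587 ✗
  (2.5, 4.5, 15°): beam 1 = 3.6235 ≠ 4.6587 ✗
  (6.5, 1.5, 210°): beam 1 = 1.0000 ≠ 4.6587 ✗
  …
  (3.5, 5.5, 345°): r_1=4.6587, r_2=0.5176, r_3=1.9319, r_4=1.9319 — all match ✓
Unique over the lattice → pose = (3.5, 5.5, 345°).

(x, y, θ) = (3.5, 5.5, 345°)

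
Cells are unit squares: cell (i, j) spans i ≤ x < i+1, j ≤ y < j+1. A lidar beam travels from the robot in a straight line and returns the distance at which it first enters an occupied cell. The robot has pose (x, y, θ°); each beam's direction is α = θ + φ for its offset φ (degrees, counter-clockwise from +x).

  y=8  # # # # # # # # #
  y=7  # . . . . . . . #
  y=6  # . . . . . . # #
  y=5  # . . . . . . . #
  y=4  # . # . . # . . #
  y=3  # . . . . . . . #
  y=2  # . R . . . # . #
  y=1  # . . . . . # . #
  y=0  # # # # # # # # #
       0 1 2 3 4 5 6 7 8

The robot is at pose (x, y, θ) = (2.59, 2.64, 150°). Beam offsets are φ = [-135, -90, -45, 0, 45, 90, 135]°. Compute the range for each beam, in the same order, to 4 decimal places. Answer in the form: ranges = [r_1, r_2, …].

ranges = [5.6008, 6.1892, 1.4080, 1.8360, 1.6461, 1.8937, 1.6979]

beam 1: φ=-135°, α=15°
  dir = (cos 15°, sin 15°) = (0.9659, 0.2588); from cell (2,2)
  next x-line at t=0.4245, next y-line at t=1.3909; Δt_x=1.0353, Δt_y=3.8637
    x: enter (3,2) at t=0.4245
    y: enter (3,3) at t=1.3909
    x: enter (4,3) at t=1.4597
    x: enter (5,3) at t=2.4950
    x: enter (6,3) at t=3.5303
    x: enter (7,3) at t=4.5656
    y: enter (7,4) at t=5.2546
    x: enter (8,4) at t=5.6008 ← occupied
  → r_1 = 5.6008
beam 2: φ=-90°, α=60°
  dir = (cos 60°, sin 60°) = (0.5000, 0.8660); from cell (2,2)
  next x-line at t=0.8200, next y-line at t=0.4157; Δt_x=2.0000, Δt_y=1.1547
    y: enter (2,3) at t=0.4157
    x: enter (3,3) at t=0.8200
    y: enter (3,4) at t=1.5704
    y: enter (3,5) at t=2.7251
    x: enter (4,5) at t=2.8200
    y: enter (4,6) at t=3.8798
    x: enter (5,6) at t=4.8200
    y: enter (5,7) at t=5.0345
    y: enter (5,8) at t=6.1892 ← occupied
  → r_2 = 6.1892
beam 3: φ=-45°, α=105°
  dir = (cos 105°, sin 105°) = (-0.2588, 0.9659); from cell (2,2)
  next x-line at t=2.2796, next y-line at t=0.3727; Δt_x=3.8637, Δt_y=1.0353
    y: enter (2,3) at t=0.3727
    y: enter (2,4) at t=1.4080 ← occupied
  → r_3 = 1.4080
beam 4: φ=0°, α=150°
  dir = (cos 150°, sin 150°) = (-0.8660, 0.5000); from cell (2,2)
  next x-line at t=0.6813, next y-line at t=0.7200; Δt_x=1.1547, Δt_y=2.0000
    x: enter (1,2) at t=0.6813
    y: enter (1,3) at t=0.7200
    x: enter (0,3) at t=1.8360 ← occupied
  → r_4 = 1.8360
beam 5: φ=45°, α=195°
  dir = (cos 195°, sin 195°) = (-0.9659, -0.2588); from cell (2,2)
  next x-line at t=0.6108, next y-line at t=2.4728; Δt_x=1.0353, Δt_y=3.8637
    x: enter (1,2) at t=0.6108
    x: enter (0,2) at t=1.6461 ← occupied
  → r_5 = 1.6461
beam 6: φ=90°, α=240°
  dir = (cos 240°, sin 240°) = (-0.5000, -0.8660); from cell (2,2)
  next x-line at t=1.1800, next y-line at t=0.7390; Δt_x=2.0000, Δt_y=1.1547
    y: enter (2,1) at t=0.7390
    x: enter (1,1) at t=1.1800
    y: enter (1,0) at t=1.8937 ← occupied
  → r_6 = 1.8937
beam 7: φ=135°, α=285°
  dir = (cos 285°, sin 285°) = (0.2588, -0.9659); from cell (2,2)
  next x-line at t=1.5841, next y-line at t=0.6626; Δt_x=3.8637, Δt_y=1.0353
    y: enter (2,1) at t=0.6626
    x: enter (3,1) at t=1.5841
    y: enter (3,0) at t=1.6979 ← occupied
  → r_7 = 1.6979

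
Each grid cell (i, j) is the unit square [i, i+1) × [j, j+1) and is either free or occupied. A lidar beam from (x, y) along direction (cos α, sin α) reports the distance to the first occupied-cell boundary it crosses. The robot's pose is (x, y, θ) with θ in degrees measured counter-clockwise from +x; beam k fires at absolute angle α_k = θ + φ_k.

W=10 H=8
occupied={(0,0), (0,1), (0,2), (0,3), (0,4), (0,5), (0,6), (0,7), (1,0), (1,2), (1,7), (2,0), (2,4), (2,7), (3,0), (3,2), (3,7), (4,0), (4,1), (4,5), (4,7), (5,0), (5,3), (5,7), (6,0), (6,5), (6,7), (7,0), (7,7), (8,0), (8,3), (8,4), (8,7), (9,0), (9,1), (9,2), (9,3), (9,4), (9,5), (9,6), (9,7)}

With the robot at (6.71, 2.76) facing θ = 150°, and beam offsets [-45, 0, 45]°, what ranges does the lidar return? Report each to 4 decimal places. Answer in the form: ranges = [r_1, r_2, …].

beam 1: φ=-45°, α=105°
  dir = (cos 105°, sin 105°) = (-0.2588, 0.9659); from cell (6,2)
  next x-line at t=2.7432, next y-line at t=0.2485; Δt_x=3.8637, Δt_y=1.0353
    y: enter (6,3) at t=0.2485
    y: enter (6,4) at t=1.2837
    y: enter (6,5) at t=2.3190 ← occupied
  → r_1 = 2.3190
beam 2: φ=0°, α=150°
  dir = (cos 150°, sin 150°) = (-0.8660, 0.5000); from cell (6,2)
  next x-line at t=0.8198, next y-line at t=0.4800; Δt_x=1.1547, Δt_y=2.0000
    y: enter (6,3) at t=0.4800
    x: enter (5,3) at t=0.8198 ← occupied
  → r_2 = 0.8198
beam 3: φ=45°, α=195°
  dir = (cos 195°, sin 195°) = (-0.9659, -0.2588); from cell (6,2)
  next x-line at t=0.7350, next y-line at t=2.9364; Δt_x=1.0353, Δt_y=3.8637
    x: enter (5,2) at t=0.7350
    x: enter (4,2) at t=1.7703
    x: enter (3,2) at t=2.8056 ← occupied
  → r_3 = 2.8056

ranges = [2.3190, 0.8198, 2.8056]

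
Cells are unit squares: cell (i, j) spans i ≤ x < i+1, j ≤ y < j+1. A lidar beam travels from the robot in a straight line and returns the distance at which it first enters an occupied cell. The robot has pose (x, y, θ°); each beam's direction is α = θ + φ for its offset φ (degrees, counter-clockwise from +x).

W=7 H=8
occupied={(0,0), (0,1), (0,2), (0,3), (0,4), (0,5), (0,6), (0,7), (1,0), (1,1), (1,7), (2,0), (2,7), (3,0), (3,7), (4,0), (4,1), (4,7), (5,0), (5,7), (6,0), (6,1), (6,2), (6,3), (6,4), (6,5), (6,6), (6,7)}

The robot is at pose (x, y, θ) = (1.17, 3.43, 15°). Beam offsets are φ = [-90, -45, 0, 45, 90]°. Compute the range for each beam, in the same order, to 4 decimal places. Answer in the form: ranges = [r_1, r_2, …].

beam 1: φ=-90°, α=285°
  direction (0.2588, -0.9659); cell (1,3); t to first gridline: x 3.2069, y 0.4452 (then +3.8637 / +1.0353)
    (1,2) via y @ 0.4452
    (1,1) via y @ 1.4804  # hit
  → r_1 = 1.4804
beam 2: φ=-45°, α=330°
  direction (0.8660, -0.5000); cell (1,3); t to first gridline: x 0.9584, y 0.8600 (then +1.1547 / +2.0000)
    (1,2) via y @ 0.8600
    (2,2) via x @ 0.9584
    (3,2) via x @ 2.1131
    (3,1) via y @ 2.8600
    (4,1) via x @ 3.2678  # hit
  → r_2 = 3.2678
beam 3: φ=0°, α=15°
  direction (0.9659, 0.2588); cell (1,3); t to first gridline: x 0.8593, y 2.2023 (then +1.0353 / +3.8637)
    (2,3) via x @ 0.8593
    (3,3) via x @ 1.8946
    (3,4) via y @ 2.2023
    (4,4) via x @ 2.9298
    (5,4) via x @ 3.9651
    (6,4) via x @ 5.0004  # hit
  → r_3 = 5.0004
beam 4: φ=45°, α=60°
  direction (0.5000, 0.8660); cell (1,3); t to first gridline: x 1.6600, y 0.6582 (then +2.0000 / +1.1547)
    (1,4) via y @ 0.6582
    (2,4) via x @ 1.6600
    (2,5) via y @ 1.8129
    (2,6) via y @ 2.9676
    (3,6) via x @ 3.6600
    (3,7) via y @ 4.1223  # hit
  → r_4 = 4.1223
beam 5: φ=90°, α=105°
  direction (-0.2588, 0.9659); cell (1,3); t to first gridline: x 0.6568, y 0.5901 (then +3.8637 / +1.0353)
    (1,4) via y @ 0.5901
    (0,4) via x @ 0.6568  # hit
  → r_5 = 0.6568

ranges = [1.4804, 3.2678, 5.0004, 4.1223, 0.6568]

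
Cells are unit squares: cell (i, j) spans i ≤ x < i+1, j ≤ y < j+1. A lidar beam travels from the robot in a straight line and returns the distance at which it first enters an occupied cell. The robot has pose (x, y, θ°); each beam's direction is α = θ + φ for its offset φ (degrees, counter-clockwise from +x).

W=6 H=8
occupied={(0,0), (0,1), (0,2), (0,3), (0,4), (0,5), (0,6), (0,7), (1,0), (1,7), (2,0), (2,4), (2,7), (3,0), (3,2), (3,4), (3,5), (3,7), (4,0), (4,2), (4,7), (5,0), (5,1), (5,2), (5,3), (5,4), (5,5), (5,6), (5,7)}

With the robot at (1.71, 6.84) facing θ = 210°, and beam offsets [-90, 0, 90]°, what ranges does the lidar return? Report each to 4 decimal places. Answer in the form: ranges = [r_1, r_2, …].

beam 1: φ=-90°, α=120°
  direction (-0.5000, 0.8660); cell (1,6); t to first gridline: x 1.4200, y 0.1848 (then +2.0000 / +1.1547)
    (1,7) via y @ 0.1848  # hit
  → r_1 = 0.1848
beam 2: φ=0°, α=210°
  direction (-0.8660, -0.5000); cell (1,6); t to first gridline: x 0.8198, y 1.6800 (then +1.1547 / +2.0000)
    (0,6) via x @ 0.8198  # hit
  → r_2 = 0.8198
beam 3: φ=90°, α=300°
  direction (0.5000, -0.8660); cell (1,6); t to first gridline: x 0.5800, y 0.9699 (then +2.0000 / +1.1547)
    (2,6) via x @ 0.5800
    (2,5) via y @ 0.9699
    (2,4) via y @ 2.1246  # hit
  → r_3 = 2.1246

ranges = [0.1848, 0.8198, 2.1246]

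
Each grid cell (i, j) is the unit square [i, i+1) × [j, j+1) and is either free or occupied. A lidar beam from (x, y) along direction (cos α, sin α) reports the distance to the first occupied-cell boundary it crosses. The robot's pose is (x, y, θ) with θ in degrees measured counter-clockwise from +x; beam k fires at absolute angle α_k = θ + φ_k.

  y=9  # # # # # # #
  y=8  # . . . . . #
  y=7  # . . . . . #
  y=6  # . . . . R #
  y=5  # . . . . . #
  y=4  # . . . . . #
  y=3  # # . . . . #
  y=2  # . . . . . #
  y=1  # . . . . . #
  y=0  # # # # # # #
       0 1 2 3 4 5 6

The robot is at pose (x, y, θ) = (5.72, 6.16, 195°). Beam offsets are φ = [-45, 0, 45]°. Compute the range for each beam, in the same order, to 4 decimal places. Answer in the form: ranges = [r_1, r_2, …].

beam 1: φ=-45°, α=150°
  cosα=-0.8660 sinα=0.5000 | (5,6) | tMaxX 0.8314 tMaxY 1.6800 | tΔX 1.1547 tΔY 2.0000
    t=0.8314 [x] (4,6)
    t=1.6800 [y] (4,7)
    t=1.9861 [x] (3,7)
    t=3.1408 [x] (2,7)
    t=3.6800 [y] (2,8)
    t=4.2955 [x] (1,8)
    t=5.4502 [x] (0,8) — stop
  → r_1 = 5.4502
beam 2: φ=0°, α=195°
  cosα=-0.9659 sinα=-0.2588 | (5,6) | tMaxX 0.7454 tMaxY 0.6182 | tΔX 1.0353 tΔY 3.8637
    t=0.6182 [y] (5,5)
    t=0.7454 [x] (4,5)
    t=1.7807 [x] (3,5)
    t=2.8160 [x] (2,5)
    t=3.8512 [x] (1,5)
    t=4.4819 [y] (1,4)
    t=4.8865 [x] (0,4) — stop
  → r_2 = 4.8865
beam 3: φ=45°, α=240°
  cosα=-0.5000 sinα=-0.8660 | (5,6) | tMaxX 1.4400 tMaxY 0.1848 | tΔX 2.0000 tΔY 1.1547
    t=0.1848 [y] (5,5)
    t=1.3395 [y] (5,4)
    t=1.4400 [x] (4,4)
    t=2.4942 [y] (4,3)
    t=3.4400 [x] (3,3)
    t=3.6489 [y] (3,2)
    t=4.8036 [y] (3,1)
    t=5.4400 [x] (2,1)
    t=5.9583 [y] (2,0) — stop
  → r_3 = 5.9583

ranges = [5.4502, 4.8865, 5.9583]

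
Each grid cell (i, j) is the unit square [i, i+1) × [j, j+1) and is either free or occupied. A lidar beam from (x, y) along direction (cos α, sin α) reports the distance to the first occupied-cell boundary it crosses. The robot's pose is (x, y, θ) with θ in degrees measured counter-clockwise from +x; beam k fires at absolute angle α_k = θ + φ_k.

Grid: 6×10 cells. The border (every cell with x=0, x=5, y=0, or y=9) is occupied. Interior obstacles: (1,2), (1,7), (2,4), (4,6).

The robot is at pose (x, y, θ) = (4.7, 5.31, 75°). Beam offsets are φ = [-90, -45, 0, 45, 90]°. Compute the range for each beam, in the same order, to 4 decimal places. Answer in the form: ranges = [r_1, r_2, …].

ranges = [0.3106, 0.3464, 0.7143, 0.7967, 3.8305]

beam 1: φ=-90°, α=345°
  direction (0.9659, -0.2588); cell (4,5); t to first gridline: x 0.3106, y 1.1977 (then +1.0353 / +3.8637)
    (5,5) via x @ 0.3106  # hit
  → r_1 = 0.3106
beam 2: φ=-45°, α=30°
  direction (0.8660, 0.5000); cell (4,5); t to first gridline: x 0.3464, y 1.3800 (then +1.1547 / +2.0000)
    (5,5) via x @ 0.3464  # hit
  → r_2 = 0.3464
beam 3: φ=0°, α=75°
  direction (0.2588, 0.9659); cell (4,5); t to first gridline: x 1.1591, y 0.7143 (then +3.8637 / +1.0353)
    (4,6) via y @ 0.7143  # hit
  → r_3 = 0.7143
beam 4: φ=45°, α=120°
  direction (-0.5000, 0.8660); cell (4,5); t to first gridline: x 1.4000, y 0.7967 (then +2.0000 / +1.1547)
    (4,6) via y @ 0.7967  # hit
  → r_4 = 0.7967
beam 5: φ=90°, α=165°
  direction (-0.9659, 0.2588); cell (4,5); t to first gridline: x 0.7247, y 2.6660 (then +1.0353 / +3.8637)
    (3,5) via x @ 0.7247
    (2,5) via x @ 1.7600
    (2,6) via y @ 2.6660
    (1,6) via x @ 2.7952
    (0,6) via x @ 3.8305  # hit
  → r_5 = 3.8305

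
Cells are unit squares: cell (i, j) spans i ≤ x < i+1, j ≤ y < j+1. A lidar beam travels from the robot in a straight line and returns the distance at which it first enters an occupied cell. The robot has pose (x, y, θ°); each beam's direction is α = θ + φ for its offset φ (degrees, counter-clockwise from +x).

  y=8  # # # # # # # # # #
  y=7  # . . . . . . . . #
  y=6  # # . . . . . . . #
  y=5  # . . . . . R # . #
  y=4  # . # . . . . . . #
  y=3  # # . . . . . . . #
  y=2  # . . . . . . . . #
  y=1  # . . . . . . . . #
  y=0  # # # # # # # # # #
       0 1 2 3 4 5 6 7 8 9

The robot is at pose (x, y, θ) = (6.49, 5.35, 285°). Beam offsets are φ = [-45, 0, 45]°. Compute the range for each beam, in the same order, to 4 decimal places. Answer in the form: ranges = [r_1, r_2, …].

beam 1: φ=-45°, α=240°
  direction (-0.5000, -0.8660); cell (6,5); t to first gridline: x 0.9800, y 0.4041 (then +2.0000 / +1.1547)
    (6,4) via y @ 0.4041
    (5,4) via x @ 0.9800
    (5,3) via y @ 1.5588
    (5,2) via y @ 2.7135
    (4,2) via x @ 2.9800
    (4,1) via y @ 3.8682
    (3,1) via x @ 4.9800
    (3,0) via y @ 5.0229  # hit
  → r_1 = 5.0229
beam 2: φ=0°, α=285°
  direction (0.2588, -0.9659); cell (6,5); t to first gridline: x 1.9705, y 0.3623 (then +3.8637 / +1.0353)
    (6,4) via y @ 0.3623
    (6,3) via y @ 1.3976
    (7,3) via x @ 1.9705
    (7,2) via y @ 2.4329
    (7,1) via y @ 3.4682
    (7,0) via y @ 4.5035  # hit
  → r_2 = 4.5035
beam 3: φ=45°, α=330°
  direction (0.8660, -0.5000); cell (6,5); t to first gridline: x 0.5889, y 0.7000 (then +1.1547 / +2.0000)
    (7,5) via x @ 0.5889  # hit
  → r_3 = 0.5889

ranges = [5.0229, 4.5035, 0.5889]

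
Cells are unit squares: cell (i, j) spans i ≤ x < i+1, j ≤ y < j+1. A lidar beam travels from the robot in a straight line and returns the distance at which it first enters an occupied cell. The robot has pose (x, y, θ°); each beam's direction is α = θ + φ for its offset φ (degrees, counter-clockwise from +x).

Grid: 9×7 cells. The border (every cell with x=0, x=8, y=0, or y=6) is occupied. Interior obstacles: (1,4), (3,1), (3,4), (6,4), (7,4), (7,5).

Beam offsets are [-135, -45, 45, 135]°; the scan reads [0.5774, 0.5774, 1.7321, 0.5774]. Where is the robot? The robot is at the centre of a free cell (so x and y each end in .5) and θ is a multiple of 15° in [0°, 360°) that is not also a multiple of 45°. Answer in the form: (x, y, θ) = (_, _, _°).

(x, y, θ) = (1.5, 5.5, 285°)

Enumerate (i+0.5, j+0.5, θ) over the 29 free cells and 16 admissible headings. For each, cast all 4 beams and compare to the given ranges.
  (6.5, 3.5, 345°): beam 1 = 3.0000 ≠ 0.5774 ✗
  (5.5, 3.5, 60°): beam 1 = 2.5882 ≠ 0.5774 ✗
  (4.5, 4.5, 210°): beam 1 = 1.5529 ≠ 0.5774 ✗
  (1.5, 1.5, 105°): beam 1 = 1.0000 ≠ 0.5774 ✗
  …
  (1.5, 5.5, 285°): r_1=0.5774, r_2=0.5774, r_3=1.7321, r_4=0.5774 — all match ✓
Unique over the lattice → pose = (1.5, 5.5, 285°).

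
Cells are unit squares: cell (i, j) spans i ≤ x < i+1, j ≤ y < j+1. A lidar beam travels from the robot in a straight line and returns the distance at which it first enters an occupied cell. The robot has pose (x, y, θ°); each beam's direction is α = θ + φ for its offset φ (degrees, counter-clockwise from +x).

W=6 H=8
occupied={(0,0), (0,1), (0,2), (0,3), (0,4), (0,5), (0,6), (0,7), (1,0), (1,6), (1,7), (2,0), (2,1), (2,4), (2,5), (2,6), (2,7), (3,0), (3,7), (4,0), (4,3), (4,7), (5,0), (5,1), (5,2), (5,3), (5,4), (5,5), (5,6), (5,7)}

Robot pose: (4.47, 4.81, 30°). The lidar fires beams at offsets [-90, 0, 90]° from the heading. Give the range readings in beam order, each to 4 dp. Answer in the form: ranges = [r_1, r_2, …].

ranges = [0.9353, 0.6120, 2.5288]

beam 1: φ=-90°, α=300°
  cosα=0.5000 sinα=-0.8660 | (4,4) | tMaxX 1.0600 tMaxY 0.9353 | tΔX 2.0000 tΔY 1.1547
    t=0.9353 [y] (4,3) — stop
  → r_1 = 0.9353
beam 2: φ=0°, α=30°
  cosα=0.8660 sinα=0.5000 | (4,4) | tMaxX 0.6120 tMaxY 0.3800 | tΔX 1.1547 tΔY 2.0000
    t=0.3800 [y] (4,5)
    t=0.6120 [x] (5,5) — stop
  → r_2 = 0.6120
beam 3: φ=90°, α=120°
  cosα=-0.5000 sinα=0.8660 | (4,4) | tMaxX 0.9400 tMaxY 0.2194 | tΔX 2.0000 tΔY 1.1547
    t=0.2194 [y] (4,5)
    t=0.9400 [x] (3,5)
    t=1.3741 [y] (3,6)
    t=2.5288 [y] (3,7) — stop
  → r_3 = 2.5288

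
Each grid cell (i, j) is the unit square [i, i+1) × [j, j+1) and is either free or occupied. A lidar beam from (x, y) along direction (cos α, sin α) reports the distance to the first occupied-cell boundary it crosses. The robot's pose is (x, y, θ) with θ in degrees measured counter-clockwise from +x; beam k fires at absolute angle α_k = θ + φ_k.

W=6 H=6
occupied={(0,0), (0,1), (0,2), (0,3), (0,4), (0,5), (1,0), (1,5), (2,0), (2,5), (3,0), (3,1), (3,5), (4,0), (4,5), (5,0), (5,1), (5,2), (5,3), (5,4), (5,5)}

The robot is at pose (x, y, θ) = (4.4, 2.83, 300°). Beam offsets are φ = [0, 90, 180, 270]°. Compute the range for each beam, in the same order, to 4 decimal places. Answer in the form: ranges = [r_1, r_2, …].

ranges = [1.2000, 0.6928, 2.5057, 3.6600]

beam 1: φ=0°, α=300°
  dir = (cos 300°, sin 300°) = (0.5000, -0.8660); from cell (4,2)
  next x-line at t=1.2000, next y-line at t=0.9584; Δt_x=2.0000, Δt_y=1.1547
    y: enter (4,1) at t=0.9584
    x: enter (5,1) at t=1.2000 ← occupied
  → r_1 = 1.2000
beam 2: φ=90°, α=30°
  dir = (cos 30°, sin 30°) = (0.8660, 0.5000); from cell (4,2)
  next x-line at t=0.6928, next y-line at t=0.3400; Δt_x=1.1547, Δt_y=2.0000
    y: enter (4,3) at t=0.3400
    x: enter (5,3) at t=0.6928 ← occupied
  → r_2 = 0.6928
beam 3: φ=180°, α=120°
  dir = (cos 120°, sin 120°) = (-0.5000, 0.8660); from cell (4,2)
  next x-line at t=0.8000, next y-line at t=0.1963; Δt_x=2.0000, Δt_y=1.1547
    y: enter (4,3) at t=0.1963
    x: enter (3,3) at t=0.8000
    y: enter (3,4) at t=1.3510
    y: enter (3,5) at t=2.5057 ← occupied
  → r_3 = 2.5057
beam 4: φ=270°, α=210°
  dir = (cos 210°, sin 210°) = (-0.8660, -0.5000); from cell (4,2)
  next x-line at t=0.4619, next y-line at t=1.6600; Δt_x=1.1547, Δt_y=2.0000
    x: enter (3,2) at t=0.4619
    x: enter (2,2) at t=1.6166
    y: enter (2,1) at t=1.6600
    x: enter (1,1) at t=2.7713
    y: enter (1,0) at t=3.6600 ← occupied
  → r_4 = 3.6600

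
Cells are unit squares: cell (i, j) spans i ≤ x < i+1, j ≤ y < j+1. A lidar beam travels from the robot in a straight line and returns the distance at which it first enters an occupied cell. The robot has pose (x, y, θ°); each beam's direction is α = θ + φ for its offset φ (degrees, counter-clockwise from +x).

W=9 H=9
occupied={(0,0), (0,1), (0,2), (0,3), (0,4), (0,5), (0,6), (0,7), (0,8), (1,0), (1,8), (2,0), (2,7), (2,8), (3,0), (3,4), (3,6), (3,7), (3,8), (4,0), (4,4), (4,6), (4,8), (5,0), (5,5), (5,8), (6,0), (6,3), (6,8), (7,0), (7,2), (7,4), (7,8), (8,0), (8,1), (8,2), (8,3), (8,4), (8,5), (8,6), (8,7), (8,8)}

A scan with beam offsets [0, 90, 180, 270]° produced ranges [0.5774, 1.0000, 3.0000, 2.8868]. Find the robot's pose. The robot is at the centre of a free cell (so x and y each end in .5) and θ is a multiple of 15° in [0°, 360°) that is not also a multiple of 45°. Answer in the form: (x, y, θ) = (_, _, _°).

The pose lattice has 39·16 = 624 candidates. Test each by forward raycasting.
  (7.5, 3.5, 105°): beam 1 = 0.5176 ≠ 0.5774 ✗
  (3.5, 5.5, 210°): beam 1 = 2.8868 ≠ 0.5774 ✗
  (5.5, 6.5, 300°): beam 2 = 2.8868 ≠ 1.0000 ✗
  (2.5, 2.5, 120°): beam 1 = 3.0000 ≠ 0.5774 ✗
  …
  (7.5, 6.5, 330°): r_1=0.5774, r_2=1.0000, r_3=3.0000, r_4=2.8868 — all match ✓
No second candidate reproduces the full scan.

(x, y, θ) = (7.5, 6.5, 330°)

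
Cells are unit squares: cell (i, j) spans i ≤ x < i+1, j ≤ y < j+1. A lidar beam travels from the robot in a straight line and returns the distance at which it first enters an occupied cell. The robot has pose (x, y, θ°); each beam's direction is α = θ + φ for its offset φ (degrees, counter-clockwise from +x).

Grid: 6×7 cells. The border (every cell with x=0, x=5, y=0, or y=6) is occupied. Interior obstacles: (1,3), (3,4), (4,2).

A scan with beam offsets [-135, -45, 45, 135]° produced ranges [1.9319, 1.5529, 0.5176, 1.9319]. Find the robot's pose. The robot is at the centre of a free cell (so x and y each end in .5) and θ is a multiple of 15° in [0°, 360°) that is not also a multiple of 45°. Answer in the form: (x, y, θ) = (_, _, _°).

Candidates: 17 free-cell centres × 16 headings = 272 poses. Raycast each; keep the one whose scan matches to 4 dp.
  (4.5, 3.5, 165°): beam 1 = 0.5774 ≠ 1.9319 ✗
  (4.5, 5.5, 75°): beam 1 = 1.0000 ≠ 1.9319 ✗
  (3.5, 1.5, 345°): beam 1 = 1.0000 ≠ 1.9319 ✗
  (1.5, 2.5, 345°): beam 1 = 0.5774 ≠ 1.9319 ✗
  (1.5, 1.5, 15°): beam 1 = 0.5774 ≠ 1.9319 ✗
  …
  (2.5, 1.5, 240°): r_1=1.9319, r_2=1.5529, r_3=0.5176, r_4=1.9319 — all match ✓
No second candidate reproduces the full scan.

(x, y, θ) = (2.5, 1.5, 240°)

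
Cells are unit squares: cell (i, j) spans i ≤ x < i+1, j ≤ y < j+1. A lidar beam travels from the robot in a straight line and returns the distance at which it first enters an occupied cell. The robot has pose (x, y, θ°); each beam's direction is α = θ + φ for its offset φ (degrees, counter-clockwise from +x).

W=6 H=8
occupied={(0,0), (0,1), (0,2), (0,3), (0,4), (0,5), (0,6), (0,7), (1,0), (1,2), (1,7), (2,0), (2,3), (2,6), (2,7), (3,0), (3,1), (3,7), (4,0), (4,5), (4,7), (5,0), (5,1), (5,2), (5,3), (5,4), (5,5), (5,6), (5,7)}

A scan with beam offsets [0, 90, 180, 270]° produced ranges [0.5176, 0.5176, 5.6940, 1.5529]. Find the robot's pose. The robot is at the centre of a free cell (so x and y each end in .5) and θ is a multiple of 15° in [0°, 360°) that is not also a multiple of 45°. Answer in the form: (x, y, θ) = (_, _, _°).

(x, y, θ) = (3.5, 6.5, 105°)

The pose lattice has 19·16 = 304 candidates. Test each by forward raycasting.
  (3.5, 4.5, 195°): beam 1 = 2.5882 ≠ 0.5176 ✗
  (4.5, 2.5, 345°): beam 2 = 1.9319 ≠ 0.5176 ✗
  (3.5, 5.5, 105°): beam 1 = 1.5529 ≠ 0.5176 ✗
  (1.5, 3.5, 240°): beam 1 = 0.5774 ≠ 0.5176 ✗
  …
  (3.5, 6.5, 105°): r_1=0.5176, r_2=0.5176, r_3=5.6940, r_4=1.5529 — all match ✓
Unique over the lattice → pose = (3.5, 6.5, 105°).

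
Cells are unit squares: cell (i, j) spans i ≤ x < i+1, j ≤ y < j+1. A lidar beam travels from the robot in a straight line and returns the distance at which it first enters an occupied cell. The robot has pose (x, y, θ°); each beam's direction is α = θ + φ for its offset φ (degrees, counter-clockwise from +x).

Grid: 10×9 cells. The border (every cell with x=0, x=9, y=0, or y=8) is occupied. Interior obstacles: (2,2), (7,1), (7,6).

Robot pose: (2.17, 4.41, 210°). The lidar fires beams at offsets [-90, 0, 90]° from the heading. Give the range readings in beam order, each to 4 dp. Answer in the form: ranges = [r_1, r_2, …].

beam 1: φ=-90°, α=120°
  cosα=-0.5000 sinα=0.8660 | (2,4) | tMaxX 0.3400 tMaxY 0.6813 | tΔX 2.0000 tΔY 1.1547
    t=0.3400 [x] (1,4)
    t=0.6813 [y] (1,5)
    t=1.8360 [y] (1,6)
    t=2.3400 [x] (0,6) — stop
  → r_1 = 2.3400
beam 2: φ=0°, α=210°
  cosα=-0.8660 sinα=-0.5000 | (2,4) | tMaxX 0.1963 tMaxY 0.8200 | tΔX 1.1547 tΔY 2.0000
    t=0.1963 [x] (1,4)
    t=0.8200 [y] (1,3)
    t=1.3510 [x] (0,3) — stop
  → r_2 = 1.3510
beam 3: φ=90°, α=300°
  cosα=0.5000 sinα=-0.8660 | (2,4) | tMaxX 1.6600 tMaxY 0.4734 | tΔX 2.0000 tΔY 1.1547
    t=0.4734 [y] (2,3)
    t=1.6281 [y] (2,2) — stop
  → r_3 = 1.6281

ranges = [2.3400, 1.3510, 1.6281]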